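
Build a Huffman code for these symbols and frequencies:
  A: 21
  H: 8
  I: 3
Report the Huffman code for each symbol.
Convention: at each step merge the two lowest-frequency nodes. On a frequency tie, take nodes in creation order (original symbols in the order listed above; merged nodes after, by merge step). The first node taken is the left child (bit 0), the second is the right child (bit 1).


Huffman tree construction:
Step 1: Merge I(3) + H(8) = 11
Step 2: Merge (I+H)(11) + A(21) = 32
Read each symbol's code off the tree from the root (left child = 0, right child = 1).

Codes:
  A: 1 (length 1)
  H: 01 (length 2)
  I: 00 (length 2)
Average code length: 43/32 = 1.3438 bits/symbol


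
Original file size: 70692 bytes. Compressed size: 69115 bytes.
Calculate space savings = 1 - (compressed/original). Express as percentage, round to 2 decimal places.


ratio = compressed/original = 69115/70692 = 0.977692
savings = 1 - ratio = 1 - 0.977692 = 0.022308
as a percentage: 0.022308 * 100 = 2.23%

Space savings = 1 - 69115/70692 = 2.23%


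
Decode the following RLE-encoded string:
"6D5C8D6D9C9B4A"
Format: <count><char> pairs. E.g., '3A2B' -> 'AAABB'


Expanding each <count><char> pair:
  6D -> 'DDDDDD'
  5C -> 'CCCCC'
  8D -> 'DDDDDDDD'
  6D -> 'DDDDDD'
  9C -> 'CCCCCCCCC'
  9B -> 'BBBBBBBBB'
  4A -> 'AAAA'

Decoded = DDDDDDCCCCCDDDDDDDDDDDDDDCCCCCCCCCBBBBBBBBBAAAA


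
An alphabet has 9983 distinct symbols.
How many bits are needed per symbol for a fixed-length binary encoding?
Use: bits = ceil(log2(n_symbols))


log2(9983) = 13.2853
Bracket: 2^13 = 8192 < 9983 <= 2^14 = 16384
So ceil(log2(9983)) = 14

bits = ceil(log2(9983)) = ceil(13.2853) = 14 bits


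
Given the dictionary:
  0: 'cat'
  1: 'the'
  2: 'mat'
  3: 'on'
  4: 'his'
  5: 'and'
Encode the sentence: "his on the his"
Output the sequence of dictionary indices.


Look up each word in the dictionary:
  'his' -> 4
  'on' -> 3
  'the' -> 1
  'his' -> 4

Encoded: [4, 3, 1, 4]


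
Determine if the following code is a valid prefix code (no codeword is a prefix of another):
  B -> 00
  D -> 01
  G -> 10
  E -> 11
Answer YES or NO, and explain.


Checking each pair (does one codeword prefix another?):
  B='00' vs D='01': no prefix
  B='00' vs G='10': no prefix
  B='00' vs E='11': no prefix
  D='01' vs B='00': no prefix
  D='01' vs G='10': no prefix
  D='01' vs E='11': no prefix
  G='10' vs B='00': no prefix
  G='10' vs D='01': no prefix
  G='10' vs E='11': no prefix
  E='11' vs B='00': no prefix
  E='11' vs D='01': no prefix
  E='11' vs G='10': no prefix
No violation found over all pairs.

YES -- this is a valid prefix code. No codeword is a prefix of any other codeword.


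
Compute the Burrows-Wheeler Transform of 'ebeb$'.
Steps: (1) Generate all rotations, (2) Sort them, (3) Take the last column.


Rotations (sorted):
  0: $ebeb -> last char: b
  1: b$ebe -> last char: e
  2: beb$e -> last char: e
  3: eb$eb -> last char: b
  4: ebeb$ -> last char: $


BWT = beeb$


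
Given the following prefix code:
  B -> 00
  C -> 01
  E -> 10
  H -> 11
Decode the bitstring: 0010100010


Decoding step by step:
Bits 00 -> B
Bits 10 -> E
Bits 10 -> E
Bits 00 -> B
Bits 10 -> E


Decoded message: BEEBE


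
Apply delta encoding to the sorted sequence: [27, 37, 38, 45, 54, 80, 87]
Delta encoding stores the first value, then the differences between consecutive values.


First value: 27
Deltas:
  37 - 27 = 10
  38 - 37 = 1
  45 - 38 = 7
  54 - 45 = 9
  80 - 54 = 26
  87 - 80 = 7


Delta encoded: [27, 10, 1, 7, 9, 26, 7]


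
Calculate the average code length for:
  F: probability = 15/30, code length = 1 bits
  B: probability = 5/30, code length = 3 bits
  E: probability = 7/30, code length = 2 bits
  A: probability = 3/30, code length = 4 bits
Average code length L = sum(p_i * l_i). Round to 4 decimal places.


Weighted contributions p_i * l_i:
  F: (15/30) * 1 = 15/30
  B: (5/30) * 3 = 15/30
  E: (7/30) * 2 = 14/30
  A: (3/30) * 4 = 12/30
Sum = (15 + 15 + 14 + 12)/30 = 56/30

L = 56/30 = 1.8667 bits/symbol


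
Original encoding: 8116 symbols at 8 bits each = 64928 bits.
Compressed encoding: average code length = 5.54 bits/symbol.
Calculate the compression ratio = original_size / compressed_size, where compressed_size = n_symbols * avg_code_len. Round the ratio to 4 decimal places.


original_size = n_symbols * orig_bits = 8116 * 8 = 64928 bits
compressed_size = n_symbols * avg_code_len = 8116 * 5.54 = 44962.64 bits
ratio = original_size / compressed_size = 64928 / 44962.64 = 1.444

Compression ratio = 1.444


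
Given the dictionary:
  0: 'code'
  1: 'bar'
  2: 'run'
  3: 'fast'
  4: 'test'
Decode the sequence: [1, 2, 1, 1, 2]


Look up each index in the dictionary:
  1 -> 'bar'
  2 -> 'run'
  1 -> 'bar'
  1 -> 'bar'
  2 -> 'run'

Decoded: "bar run bar bar run"


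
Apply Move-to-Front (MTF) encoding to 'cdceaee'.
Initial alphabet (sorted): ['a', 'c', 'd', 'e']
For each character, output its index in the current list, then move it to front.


MTF encoding:
'c': index 1 in ['a', 'c', 'd', 'e'] -> ['c', 'a', 'd', 'e']
'd': index 2 in ['c', 'a', 'd', 'e'] -> ['d', 'c', 'a', 'e']
'c': index 1 in ['d', 'c', 'a', 'e'] -> ['c', 'd', 'a', 'e']
'e': index 3 in ['c', 'd', 'a', 'e'] -> ['e', 'c', 'd', 'a']
'a': index 3 in ['e', 'c', 'd', 'a'] -> ['a', 'e', 'c', 'd']
'e': index 1 in ['a', 'e', 'c', 'd'] -> ['e', 'a', 'c', 'd']
'e': index 0 in ['e', 'a', 'c', 'd'] -> ['e', 'a', 'c', 'd']


Output: [1, 2, 1, 3, 3, 1, 0]


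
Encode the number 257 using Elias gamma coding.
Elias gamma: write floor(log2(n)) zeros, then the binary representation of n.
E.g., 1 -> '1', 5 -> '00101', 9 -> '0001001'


num_bits = floor(log2(257)) + 1 = 9
leading_zeros = num_bits - 1 = 8
binary(257) = 100000001

Elias gamma(257) = '00000000' + '100000001' = 00000000100000001 (17 bits)


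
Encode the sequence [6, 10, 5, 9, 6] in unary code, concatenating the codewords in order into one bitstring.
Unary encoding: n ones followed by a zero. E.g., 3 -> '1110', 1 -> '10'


Encode each number as n ones followed by a terminating 0:
  6 -> 1111110 (7 bits)
  10 -> 11111111110 (11 bits)
  5 -> 111110 (6 bits)
  9 -> 1111111110 (10 bits)
  6 -> 1111110 (7 bits)
Total length = 7 + 11 + 6 + 10 + 7 = 41 bits.

Unary([6, 10, 5, 9, 6]) = 11111101111111111011111011111111101111110 (41 bits)


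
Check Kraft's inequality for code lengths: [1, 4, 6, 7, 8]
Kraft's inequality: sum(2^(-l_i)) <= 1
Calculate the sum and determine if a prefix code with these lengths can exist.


Sum = 2^(-1) + 2^(-4) + 2^(-6) + 2^(-7) + 2^(-8)
    = 0.5 + 0.0625 + 0.015625 + 0.0078125 + 0.00390625
    = 151/256 = 0.58984375
Since 0.58984375 <= 1, Kraft's inequality IS satisfied.
A prefix code with these lengths CAN exist.

Kraft sum = 0.58984375. Satisfied.


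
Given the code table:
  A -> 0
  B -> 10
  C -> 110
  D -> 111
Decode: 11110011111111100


Decoding:
111 -> D
10 -> B
0 -> A
111 -> D
111 -> D
111 -> D
0 -> A
0 -> A


Result: DBADDDAA


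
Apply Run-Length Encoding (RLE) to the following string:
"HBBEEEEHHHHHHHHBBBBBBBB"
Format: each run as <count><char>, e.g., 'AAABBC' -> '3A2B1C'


Scanning runs left to right:
  i=0: run of 'H' x 1 -> '1H'
  i=1: run of 'B' x 2 -> '2B'
  i=3: run of 'E' x 4 -> '4E'
  i=7: run of 'H' x 8 -> '8H'
  i=15: run of 'B' x 8 -> '8B'

RLE = 1H2B4E8H8B


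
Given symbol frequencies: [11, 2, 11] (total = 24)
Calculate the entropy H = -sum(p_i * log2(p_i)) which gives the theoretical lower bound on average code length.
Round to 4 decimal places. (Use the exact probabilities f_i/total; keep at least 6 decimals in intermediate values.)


Per-symbol terms -p_i * log2(p_i) with p_i = f_i/24:
  p = 11/24 = 0.458333: log2(p) = -1.125531, -p*log2(p) = 0.515868
  p = 2/24 = 0.083333: log2(p) = -3.584963, -p*log2(p) = 0.298747
  p = 11/24 = 0.458333: log2(p) = -1.125531, -p*log2(p) = 0.515868
H = 0.515868 + 0.298747 + 0.515868 = 1.330483

H = 1.3305 bits/symbol


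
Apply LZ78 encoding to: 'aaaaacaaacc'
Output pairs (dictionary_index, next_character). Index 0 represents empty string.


LZ78 encoding steps:
Dictionary: {0: ''}
Step 1: w='' (idx 0), next='a' -> output (0, 'a'), add 'a' as idx 1
Step 2: w='a' (idx 1), next='a' -> output (1, 'a'), add 'aa' as idx 2
Step 3: w='aa' (idx 2), next='c' -> output (2, 'c'), add 'aac' as idx 3
Step 4: w='aa' (idx 2), next='a' -> output (2, 'a'), add 'aaa' as idx 4
Step 5: w='' (idx 0), next='c' -> output (0, 'c'), add 'c' as idx 5
Step 6: w='c' (idx 5), end of input -> output (5, '')


Encoded: [(0, 'a'), (1, 'a'), (2, 'c'), (2, 'a'), (0, 'c'), (5, '')]


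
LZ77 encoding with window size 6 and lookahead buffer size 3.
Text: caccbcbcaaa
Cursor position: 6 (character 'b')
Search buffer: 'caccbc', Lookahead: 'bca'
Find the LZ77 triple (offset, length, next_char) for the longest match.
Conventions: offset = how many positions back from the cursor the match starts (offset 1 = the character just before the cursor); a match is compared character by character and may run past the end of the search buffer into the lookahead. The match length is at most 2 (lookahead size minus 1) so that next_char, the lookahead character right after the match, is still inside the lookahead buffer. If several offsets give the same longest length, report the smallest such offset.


Try each offset into the search buffer:
  offset=1 (pos 5, char 'c'): match length 0
  offset=2 (pos 4, char 'b'): match length 2
  offset=3 (pos 3, char 'c'): match length 0
  offset=4 (pos 2, char 'c'): match length 0
  offset=5 (pos 1, char 'a'): match length 0
  offset=6 (pos 0, char 'c'): match length 0
Longest match has length 2 at offset 2.
next_char = character at position 6 + 2 = 8 -> 'a'

Best match: offset=2, length=2 (matching 'bc' starting at position 4)
LZ77 triple: (2, 2, 'a')


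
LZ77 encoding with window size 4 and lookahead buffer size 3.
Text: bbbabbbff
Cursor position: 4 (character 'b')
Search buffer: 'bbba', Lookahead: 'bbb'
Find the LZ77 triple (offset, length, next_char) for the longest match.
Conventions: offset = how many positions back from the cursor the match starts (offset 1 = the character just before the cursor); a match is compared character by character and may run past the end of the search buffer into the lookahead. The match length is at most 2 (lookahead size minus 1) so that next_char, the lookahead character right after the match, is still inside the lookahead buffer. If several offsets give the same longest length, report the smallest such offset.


Try each offset into the search buffer:
  offset=1 (pos 3, char 'a'): match length 0
  offset=2 (pos 2, char 'b'): match length 1
  offset=3 (pos 1, char 'b'): match length 2
  offset=4 (pos 0, char 'b'): match length 2
Longest match has length 2, found at offsets 3, 4; take the smallest, offset 3.
next_char = character at position 4 + 2 = 6 -> 'b'

Best match: offset=3, length=2 (matching 'bb' starting at position 1)
LZ77 triple: (3, 2, 'b')


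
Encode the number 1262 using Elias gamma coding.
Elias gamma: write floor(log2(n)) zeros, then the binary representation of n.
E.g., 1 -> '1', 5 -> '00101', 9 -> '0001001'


num_bits = floor(log2(1262)) + 1 = 11
leading_zeros = num_bits - 1 = 10
binary(1262) = 10011101110

Elias gamma(1262) = '0000000000' + '10011101110' = 000000000010011101110 (21 bits)


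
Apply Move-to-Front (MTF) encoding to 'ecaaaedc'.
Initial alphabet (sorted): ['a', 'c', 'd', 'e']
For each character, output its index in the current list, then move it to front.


MTF encoding:
'e': index 3 in ['a', 'c', 'd', 'e'] -> ['e', 'a', 'c', 'd']
'c': index 2 in ['e', 'a', 'c', 'd'] -> ['c', 'e', 'a', 'd']
'a': index 2 in ['c', 'e', 'a', 'd'] -> ['a', 'c', 'e', 'd']
'a': index 0 in ['a', 'c', 'e', 'd'] -> ['a', 'c', 'e', 'd']
'a': index 0 in ['a', 'c', 'e', 'd'] -> ['a', 'c', 'e', 'd']
'e': index 2 in ['a', 'c', 'e', 'd'] -> ['e', 'a', 'c', 'd']
'd': index 3 in ['e', 'a', 'c', 'd'] -> ['d', 'e', 'a', 'c']
'c': index 3 in ['d', 'e', 'a', 'c'] -> ['c', 'd', 'e', 'a']


Output: [3, 2, 2, 0, 0, 2, 3, 3]


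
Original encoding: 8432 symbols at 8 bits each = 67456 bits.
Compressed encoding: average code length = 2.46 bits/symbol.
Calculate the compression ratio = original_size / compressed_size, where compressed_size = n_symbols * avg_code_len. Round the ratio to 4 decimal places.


original_size = n_symbols * orig_bits = 8432 * 8 = 67456 bits
compressed_size = n_symbols * avg_code_len = 8432 * 2.46 = 20742.72 bits
ratio = original_size / compressed_size = 67456 / 20742.72 = 3.252

Compression ratio = 3.252


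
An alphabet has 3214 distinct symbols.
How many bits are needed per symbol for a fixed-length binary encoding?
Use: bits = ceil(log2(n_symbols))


log2(3214) = 11.6502
Bracket: 2^11 = 2048 < 3214 <= 2^12 = 4096
So ceil(log2(3214)) = 12

bits = ceil(log2(3214)) = ceil(11.6502) = 12 bits


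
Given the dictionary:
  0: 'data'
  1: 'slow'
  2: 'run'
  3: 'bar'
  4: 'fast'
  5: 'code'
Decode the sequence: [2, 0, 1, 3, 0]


Look up each index in the dictionary:
  2 -> 'run'
  0 -> 'data'
  1 -> 'slow'
  3 -> 'bar'
  0 -> 'data'

Decoded: "run data slow bar data"


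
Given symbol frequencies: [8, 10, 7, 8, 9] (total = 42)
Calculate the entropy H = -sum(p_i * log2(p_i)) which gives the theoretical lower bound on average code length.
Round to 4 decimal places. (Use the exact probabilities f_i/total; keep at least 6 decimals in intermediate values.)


Per-symbol terms -p_i * log2(p_i) with p_i = f_i/42:
  p = 8/42 = 0.190476: log2(p) = -2.392317, -p*log2(p) = 0.455680
  p = 10/42 = 0.238095: log2(p) = -2.070389, -p*log2(p) = 0.492950
  p = 7/42 = 0.166667: log2(p) = -2.584963, -p*log2(p) = 0.430827
  p = 8/42 = 0.190476: log2(p) = -2.392317, -p*log2(p) = 0.455680
  p = 9/42 = 0.214286: log2(p) = -2.222392, -p*log2(p) = 0.476227
H = 0.455680 + 0.492950 + 0.430827 + 0.455680 + 0.476227 = 2.311364

H = 2.3114 bits/symbol


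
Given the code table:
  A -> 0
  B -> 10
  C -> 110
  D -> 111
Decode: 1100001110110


Decoding:
110 -> C
0 -> A
0 -> A
0 -> A
111 -> D
0 -> A
110 -> C


Result: CAAADAC


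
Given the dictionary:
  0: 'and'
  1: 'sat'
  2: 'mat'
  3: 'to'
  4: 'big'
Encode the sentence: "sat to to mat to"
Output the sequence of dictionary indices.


Look up each word in the dictionary:
  'sat' -> 1
  'to' -> 3
  'to' -> 3
  'mat' -> 2
  'to' -> 3

Encoded: [1, 3, 3, 2, 3]


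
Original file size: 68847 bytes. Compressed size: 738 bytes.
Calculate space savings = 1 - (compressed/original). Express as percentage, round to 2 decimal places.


ratio = compressed/original = 738/68847 = 0.010719
savings = 1 - ratio = 1 - 0.010719 = 0.989281
as a percentage: 0.989281 * 100 = 98.93%

Space savings = 1 - 738/68847 = 98.93%


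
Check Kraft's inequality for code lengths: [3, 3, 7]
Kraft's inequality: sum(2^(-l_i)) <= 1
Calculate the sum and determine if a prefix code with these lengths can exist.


Sum = 2^(-3) + 2^(-3) + 2^(-7)
    = 0.125 + 0.125 + 0.0078125
    = 33/128 = 0.2578125
Since 0.2578125 <= 1, Kraft's inequality IS satisfied.
A prefix code with these lengths CAN exist.

Kraft sum = 0.2578125. Satisfied.


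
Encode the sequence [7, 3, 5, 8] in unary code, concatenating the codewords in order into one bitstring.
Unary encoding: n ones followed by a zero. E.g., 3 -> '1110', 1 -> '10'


Encode each number as n ones followed by a terminating 0:
  7 -> 11111110 (8 bits)
  3 -> 1110 (4 bits)
  5 -> 111110 (6 bits)
  8 -> 111111110 (9 bits)
Total length = 8 + 4 + 6 + 9 = 27 bits.

Unary([7, 3, 5, 8]) = 111111101110111110111111110 (27 bits)


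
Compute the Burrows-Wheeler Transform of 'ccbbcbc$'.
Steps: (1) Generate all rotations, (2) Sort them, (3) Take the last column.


Rotations (sorted):
  0: $ccbbcbc -> last char: c
  1: bbcbc$cc -> last char: c
  2: bc$ccbbc -> last char: c
  3: bcbc$ccb -> last char: b
  4: c$ccbbcb -> last char: b
  5: cbbcbc$c -> last char: c
  6: cbc$ccbb -> last char: b
  7: ccbbcbc$ -> last char: $


BWT = cccbbcb$


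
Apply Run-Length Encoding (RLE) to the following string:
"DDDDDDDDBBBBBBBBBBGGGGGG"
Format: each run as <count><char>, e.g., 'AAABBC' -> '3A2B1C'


Scanning runs left to right:
  i=0: run of 'D' x 8 -> '8D'
  i=8: run of 'B' x 10 -> '10B'
  i=18: run of 'G' x 6 -> '6G'

RLE = 8D10B6G


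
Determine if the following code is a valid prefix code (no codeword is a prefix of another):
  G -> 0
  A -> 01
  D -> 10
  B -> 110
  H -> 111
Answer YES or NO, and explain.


Checking each pair (does one codeword prefix another?):
  G='0' vs A='01': prefix -- VIOLATION

NO -- this is NOT a valid prefix code. G (0) is a prefix of A (01).


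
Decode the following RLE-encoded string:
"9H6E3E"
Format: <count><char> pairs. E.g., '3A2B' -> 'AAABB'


Expanding each <count><char> pair:
  9H -> 'HHHHHHHHH'
  6E -> 'EEEEEE'
  3E -> 'EEE'

Decoded = HHHHHHHHHEEEEEEEEE


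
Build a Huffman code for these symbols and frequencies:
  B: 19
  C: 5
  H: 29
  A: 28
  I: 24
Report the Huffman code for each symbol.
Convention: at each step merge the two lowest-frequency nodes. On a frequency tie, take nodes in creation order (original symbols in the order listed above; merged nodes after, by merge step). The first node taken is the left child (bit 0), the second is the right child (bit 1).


Huffman tree construction:
Step 1: Merge C(5) + B(19) = 24
Step 2: Merge I(24) + (C+B)(24) = 48
Step 3: Merge A(28) + H(29) = 57
Step 4: Merge (I+(C+B))(48) + (A+H)(57) = 105
Read each symbol's code off the tree from the root (left child = 0, right child = 1).

Codes:
  B: 011 (length 3)
  C: 010 (length 3)
  H: 11 (length 2)
  A: 10 (length 2)
  I: 00 (length 2)
Average code length: 234/105 = 2.2286 bits/symbol


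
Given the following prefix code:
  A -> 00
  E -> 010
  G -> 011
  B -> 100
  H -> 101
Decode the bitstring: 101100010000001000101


Decoding step by step:
Bits 101 -> H
Bits 100 -> B
Bits 010 -> E
Bits 00 -> A
Bits 00 -> A
Bits 010 -> E
Bits 00 -> A
Bits 101 -> H


Decoded message: HBEAAEAH


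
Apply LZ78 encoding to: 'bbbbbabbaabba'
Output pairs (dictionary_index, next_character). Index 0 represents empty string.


LZ78 encoding steps:
Dictionary: {0: ''}
Step 1: w='' (idx 0), next='b' -> output (0, 'b'), add 'b' as idx 1
Step 2: w='b' (idx 1), next='b' -> output (1, 'b'), add 'bb' as idx 2
Step 3: w='bb' (idx 2), next='a' -> output (2, 'a'), add 'bba' as idx 3
Step 4: w='bba' (idx 3), next='a' -> output (3, 'a'), add 'bbaa' as idx 4
Step 5: w='bba' (idx 3), end of input -> output (3, '')


Encoded: [(0, 'b'), (1, 'b'), (2, 'a'), (3, 'a'), (3, '')]


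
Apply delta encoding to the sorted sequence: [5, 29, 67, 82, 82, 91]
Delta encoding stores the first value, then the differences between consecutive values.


First value: 5
Deltas:
  29 - 5 = 24
  67 - 29 = 38
  82 - 67 = 15
  82 - 82 = 0
  91 - 82 = 9


Delta encoded: [5, 24, 38, 15, 0, 9]


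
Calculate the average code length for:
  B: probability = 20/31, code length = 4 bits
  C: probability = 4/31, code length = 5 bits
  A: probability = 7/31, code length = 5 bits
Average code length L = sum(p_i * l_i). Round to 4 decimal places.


Weighted contributions p_i * l_i:
  B: (20/31) * 4 = 80/31
  C: (4/31) * 5 = 20/31
  A: (7/31) * 5 = 35/31
Sum = (80 + 20 + 35)/31 = 135/31

L = 135/31 = 4.3548 bits/symbol


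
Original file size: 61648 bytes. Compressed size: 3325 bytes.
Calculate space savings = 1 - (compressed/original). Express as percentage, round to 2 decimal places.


ratio = compressed/original = 3325/61648 = 0.053935
savings = 1 - ratio = 1 - 0.053935 = 0.946065
as a percentage: 0.946065 * 100 = 94.61%

Space savings = 1 - 3325/61648 = 94.61%


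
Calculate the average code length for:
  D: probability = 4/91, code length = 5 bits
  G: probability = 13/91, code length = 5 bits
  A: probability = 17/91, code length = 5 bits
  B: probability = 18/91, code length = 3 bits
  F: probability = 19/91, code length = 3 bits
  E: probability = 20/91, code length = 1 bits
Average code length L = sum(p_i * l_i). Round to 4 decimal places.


Weighted contributions p_i * l_i:
  D: (4/91) * 5 = 20/91
  G: (13/91) * 5 = 65/91
  A: (17/91) * 5 = 85/91
  B: (18/91) * 3 = 54/91
  F: (19/91) * 3 = 57/91
  E: (20/91) * 1 = 20/91
Sum = (20 + 65 + 85 + 54 + 57 + 20)/91 = 301/91

L = 301/91 = 3.3077 bits/symbol


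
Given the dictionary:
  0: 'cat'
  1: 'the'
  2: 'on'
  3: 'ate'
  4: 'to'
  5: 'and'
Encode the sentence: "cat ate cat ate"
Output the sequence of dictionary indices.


Look up each word in the dictionary:
  'cat' -> 0
  'ate' -> 3
  'cat' -> 0
  'ate' -> 3

Encoded: [0, 3, 0, 3]


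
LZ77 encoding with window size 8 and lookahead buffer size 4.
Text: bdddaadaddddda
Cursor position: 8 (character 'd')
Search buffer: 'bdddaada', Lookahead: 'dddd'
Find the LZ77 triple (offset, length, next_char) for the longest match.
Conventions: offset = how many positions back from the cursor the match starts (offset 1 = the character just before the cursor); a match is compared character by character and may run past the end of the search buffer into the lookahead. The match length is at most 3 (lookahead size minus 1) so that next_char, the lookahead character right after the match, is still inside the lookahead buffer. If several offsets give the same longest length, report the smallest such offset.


Try each offset into the search buffer:
  offset=1 (pos 7, char 'a'): match length 0
  offset=2 (pos 6, char 'd'): match length 1
  offset=3 (pos 5, char 'a'): match length 0
  offset=4 (pos 4, char 'a'): match length 0
  offset=5 (pos 3, char 'd'): match length 1
  offset=6 (pos 2, char 'd'): match length 2
  offset=7 (pos 1, char 'd'): match length 3
  offset=8 (pos 0, char 'b'): match length 0
Longest match has length 3 at offset 7.
next_char = character at position 8 + 3 = 11 -> 'd'

Best match: offset=7, length=3 (matching 'ddd' starting at position 1)
LZ77 triple: (7, 3, 'd')


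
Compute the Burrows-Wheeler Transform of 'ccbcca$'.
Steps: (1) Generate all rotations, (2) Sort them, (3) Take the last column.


Rotations (sorted):
  0: $ccbcca -> last char: a
  1: a$ccbcc -> last char: c
  2: bcca$cc -> last char: c
  3: ca$ccbc -> last char: c
  4: cbcca$c -> last char: c
  5: cca$ccb -> last char: b
  6: ccbcca$ -> last char: $


BWT = accccb$


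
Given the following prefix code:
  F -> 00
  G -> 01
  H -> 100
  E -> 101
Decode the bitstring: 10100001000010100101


Decoding step by step:
Bits 101 -> E
Bits 00 -> F
Bits 00 -> F
Bits 100 -> H
Bits 00 -> F
Bits 101 -> E
Bits 00 -> F
Bits 101 -> E


Decoded message: EFFHFEFE


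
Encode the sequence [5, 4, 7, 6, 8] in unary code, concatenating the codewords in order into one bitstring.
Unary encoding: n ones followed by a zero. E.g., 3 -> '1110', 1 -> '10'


Encode each number as n ones followed by a terminating 0:
  5 -> 111110 (6 bits)
  4 -> 11110 (5 bits)
  7 -> 11111110 (8 bits)
  6 -> 1111110 (7 bits)
  8 -> 111111110 (9 bits)
Total length = 6 + 5 + 8 + 7 + 9 = 35 bits.

Unary([5, 4, 7, 6, 8]) = 11111011110111111101111110111111110 (35 bits)


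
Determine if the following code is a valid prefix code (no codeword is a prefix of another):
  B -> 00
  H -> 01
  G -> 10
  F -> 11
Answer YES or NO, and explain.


Checking each pair (does one codeword prefix another?):
  B='00' vs H='01': no prefix
  B='00' vs G='10': no prefix
  B='00' vs F='11': no prefix
  H='01' vs B='00': no prefix
  H='01' vs G='10': no prefix
  H='01' vs F='11': no prefix
  G='10' vs B='00': no prefix
  G='10' vs H='01': no prefix
  G='10' vs F='11': no prefix
  F='11' vs B='00': no prefix
  F='11' vs H='01': no prefix
  F='11' vs G='10': no prefix
No violation found over all pairs.

YES -- this is a valid prefix code. No codeword is a prefix of any other codeword.


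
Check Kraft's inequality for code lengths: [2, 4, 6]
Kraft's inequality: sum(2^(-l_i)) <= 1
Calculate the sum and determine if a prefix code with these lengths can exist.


Sum = 2^(-2) + 2^(-4) + 2^(-6)
    = 0.25 + 0.0625 + 0.015625
    = 21/64 = 0.328125
Since 0.328125 <= 1, Kraft's inequality IS satisfied.
A prefix code with these lengths CAN exist.

Kraft sum = 0.328125. Satisfied.


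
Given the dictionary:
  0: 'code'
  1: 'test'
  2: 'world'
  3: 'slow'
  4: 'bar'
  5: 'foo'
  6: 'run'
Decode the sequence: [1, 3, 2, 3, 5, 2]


Look up each index in the dictionary:
  1 -> 'test'
  3 -> 'slow'
  2 -> 'world'
  3 -> 'slow'
  5 -> 'foo'
  2 -> 'world'

Decoded: "test slow world slow foo world"


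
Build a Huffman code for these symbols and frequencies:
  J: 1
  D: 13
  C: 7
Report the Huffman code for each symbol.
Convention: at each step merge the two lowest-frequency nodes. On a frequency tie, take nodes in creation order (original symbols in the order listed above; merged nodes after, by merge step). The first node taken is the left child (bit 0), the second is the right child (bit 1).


Huffman tree construction:
Step 1: Merge J(1) + C(7) = 8
Step 2: Merge (J+C)(8) + D(13) = 21
Read each symbol's code off the tree from the root (left child = 0, right child = 1).

Codes:
  J: 00 (length 2)
  D: 1 (length 1)
  C: 01 (length 2)
Average code length: 29/21 = 1.3810 bits/symbol


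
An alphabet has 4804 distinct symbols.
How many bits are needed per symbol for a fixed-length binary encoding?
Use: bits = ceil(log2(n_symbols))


log2(4804) = 12.23
Bracket: 2^12 = 4096 < 4804 <= 2^13 = 8192
So ceil(log2(4804)) = 13

bits = ceil(log2(4804)) = ceil(12.23) = 13 bits


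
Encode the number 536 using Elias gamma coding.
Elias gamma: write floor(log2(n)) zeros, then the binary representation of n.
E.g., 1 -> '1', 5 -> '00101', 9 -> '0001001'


num_bits = floor(log2(536)) + 1 = 10
leading_zeros = num_bits - 1 = 9
binary(536) = 1000011000

Elias gamma(536) = '000000000' + '1000011000' = 0000000001000011000 (19 bits)


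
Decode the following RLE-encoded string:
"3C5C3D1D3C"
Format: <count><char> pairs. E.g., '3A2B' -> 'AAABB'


Expanding each <count><char> pair:
  3C -> 'CCC'
  5C -> 'CCCCC'
  3D -> 'DDD'
  1D -> 'D'
  3C -> 'CCC'

Decoded = CCCCCCCCDDDDCCC


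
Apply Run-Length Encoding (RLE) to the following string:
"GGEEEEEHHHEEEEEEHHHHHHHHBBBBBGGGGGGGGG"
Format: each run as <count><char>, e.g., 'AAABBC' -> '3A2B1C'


Scanning runs left to right:
  i=0: run of 'G' x 2 -> '2G'
  i=2: run of 'E' x 5 -> '5E'
  i=7: run of 'H' x 3 -> '3H'
  i=10: run of 'E' x 6 -> '6E'
  i=16: run of 'H' x 8 -> '8H'
  i=24: run of 'B' x 5 -> '5B'
  i=29: run of 'G' x 9 -> '9G'

RLE = 2G5E3H6E8H5B9G


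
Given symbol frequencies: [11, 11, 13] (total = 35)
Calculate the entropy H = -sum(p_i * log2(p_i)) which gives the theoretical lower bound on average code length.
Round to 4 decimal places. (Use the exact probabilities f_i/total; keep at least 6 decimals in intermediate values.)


Per-symbol terms -p_i * log2(p_i) with p_i = f_i/35:
  p = 11/35 = 0.314286: log2(p) = -1.669851, -p*log2(p) = 0.524810
  p = 11/35 = 0.314286: log2(p) = -1.669851, -p*log2(p) = 0.524810
  p = 13/35 = 0.371429: log2(p) = -1.428843, -p*log2(p) = 0.530713
H = 0.524810 + 0.524810 + 0.530713 = 1.580333

H = 1.5803 bits/symbol


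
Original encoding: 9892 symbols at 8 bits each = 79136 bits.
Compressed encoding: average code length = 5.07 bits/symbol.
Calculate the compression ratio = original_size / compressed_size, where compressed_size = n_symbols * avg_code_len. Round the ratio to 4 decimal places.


original_size = n_symbols * orig_bits = 9892 * 8 = 79136 bits
compressed_size = n_symbols * avg_code_len = 9892 * 5.07 = 50152.44 bits
ratio = original_size / compressed_size = 79136 / 50152.44 = 1.5779

Compression ratio = 1.5779


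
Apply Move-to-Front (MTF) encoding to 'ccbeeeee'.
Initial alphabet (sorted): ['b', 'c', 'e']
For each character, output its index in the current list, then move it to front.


MTF encoding:
'c': index 1 in ['b', 'c', 'e'] -> ['c', 'b', 'e']
'c': index 0 in ['c', 'b', 'e'] -> ['c', 'b', 'e']
'b': index 1 in ['c', 'b', 'e'] -> ['b', 'c', 'e']
'e': index 2 in ['b', 'c', 'e'] -> ['e', 'b', 'c']
'e': index 0 in ['e', 'b', 'c'] -> ['e', 'b', 'c']
'e': index 0 in ['e', 'b', 'c'] -> ['e', 'b', 'c']
'e': index 0 in ['e', 'b', 'c'] -> ['e', 'b', 'c']
'e': index 0 in ['e', 'b', 'c'] -> ['e', 'b', 'c']


Output: [1, 0, 1, 2, 0, 0, 0, 0]


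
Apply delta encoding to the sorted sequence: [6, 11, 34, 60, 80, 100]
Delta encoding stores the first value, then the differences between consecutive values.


First value: 6
Deltas:
  11 - 6 = 5
  34 - 11 = 23
  60 - 34 = 26
  80 - 60 = 20
  100 - 80 = 20


Delta encoded: [6, 5, 23, 26, 20, 20]


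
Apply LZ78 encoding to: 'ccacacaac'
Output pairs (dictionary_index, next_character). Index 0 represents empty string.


LZ78 encoding steps:
Dictionary: {0: ''}
Step 1: w='' (idx 0), next='c' -> output (0, 'c'), add 'c' as idx 1
Step 2: w='c' (idx 1), next='a' -> output (1, 'a'), add 'ca' as idx 2
Step 3: w='ca' (idx 2), next='c' -> output (2, 'c'), add 'cac' as idx 3
Step 4: w='' (idx 0), next='a' -> output (0, 'a'), add 'a' as idx 4
Step 5: w='a' (idx 4), next='c' -> output (4, 'c'), add 'ac' as idx 5


Encoded: [(0, 'c'), (1, 'a'), (2, 'c'), (0, 'a'), (4, 'c')]


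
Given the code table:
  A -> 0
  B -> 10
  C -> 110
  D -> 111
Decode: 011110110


Decoding:
0 -> A
111 -> D
10 -> B
110 -> C


Result: ADBC


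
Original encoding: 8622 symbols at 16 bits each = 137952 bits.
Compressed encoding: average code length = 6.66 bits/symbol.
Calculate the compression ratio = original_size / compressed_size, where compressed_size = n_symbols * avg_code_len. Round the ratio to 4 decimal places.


original_size = n_symbols * orig_bits = 8622 * 16 = 137952 bits
compressed_size = n_symbols * avg_code_len = 8622 * 6.66 = 57422.52 bits
ratio = original_size / compressed_size = 137952 / 57422.52 = 2.4024

Compression ratio = 2.4024


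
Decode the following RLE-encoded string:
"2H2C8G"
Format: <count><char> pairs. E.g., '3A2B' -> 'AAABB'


Expanding each <count><char> pair:
  2H -> 'HH'
  2C -> 'CC'
  8G -> 'GGGGGGGG'

Decoded = HHCCGGGGGGGG


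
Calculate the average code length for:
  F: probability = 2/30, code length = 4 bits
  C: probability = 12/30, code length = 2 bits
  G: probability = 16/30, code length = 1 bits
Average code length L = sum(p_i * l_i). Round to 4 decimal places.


Weighted contributions p_i * l_i:
  F: (2/30) * 4 = 8/30
  C: (12/30) * 2 = 24/30
  G: (16/30) * 1 = 16/30
Sum = (8 + 24 + 16)/30 = 48/30

L = 48/30 = 1.6000 bits/symbol


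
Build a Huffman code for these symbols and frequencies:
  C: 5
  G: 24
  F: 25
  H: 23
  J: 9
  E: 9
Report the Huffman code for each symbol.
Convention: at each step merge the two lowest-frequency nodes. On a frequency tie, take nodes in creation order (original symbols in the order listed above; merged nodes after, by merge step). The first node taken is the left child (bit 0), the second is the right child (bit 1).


Huffman tree construction:
Step 1: Merge C(5) + J(9) = 14
Step 2: Merge E(9) + (C+J)(14) = 23
Step 3: Merge H(23) + (E+(C+J))(23) = 46
Step 4: Merge G(24) + F(25) = 49
Step 5: Merge (H+(E+(C+J)))(46) + (G+F)(49) = 95
Read each symbol's code off the tree from the root (left child = 0, right child = 1).

Codes:
  C: 0110 (length 4)
  G: 10 (length 2)
  F: 11 (length 2)
  H: 00 (length 2)
  J: 0111 (length 4)
  E: 010 (length 3)
Average code length: 227/95 = 2.3895 bits/symbol


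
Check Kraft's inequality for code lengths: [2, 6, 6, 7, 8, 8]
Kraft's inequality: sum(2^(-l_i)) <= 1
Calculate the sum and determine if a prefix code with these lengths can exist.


Sum = 2^(-2) + 2^(-6) + 2^(-6) + 2^(-7) + 2^(-8) + 2^(-8)
    = 0.25 + 0.015625 + 0.015625 + 0.0078125 + 0.00390625 + 0.00390625
    = 76/256 = 0.296875
Since 0.296875 <= 1, Kraft's inequality IS satisfied.
A prefix code with these lengths CAN exist.

Kraft sum = 0.296875. Satisfied.


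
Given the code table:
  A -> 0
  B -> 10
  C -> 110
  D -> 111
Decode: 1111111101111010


Decoding:
111 -> D
111 -> D
110 -> C
111 -> D
10 -> B
10 -> B


Result: DDCDBB


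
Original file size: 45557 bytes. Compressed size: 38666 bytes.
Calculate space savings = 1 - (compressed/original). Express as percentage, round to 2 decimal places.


ratio = compressed/original = 38666/45557 = 0.848739
savings = 1 - ratio = 1 - 0.848739 = 0.151261
as a percentage: 0.151261 * 100 = 15.13%

Space savings = 1 - 38666/45557 = 15.13%


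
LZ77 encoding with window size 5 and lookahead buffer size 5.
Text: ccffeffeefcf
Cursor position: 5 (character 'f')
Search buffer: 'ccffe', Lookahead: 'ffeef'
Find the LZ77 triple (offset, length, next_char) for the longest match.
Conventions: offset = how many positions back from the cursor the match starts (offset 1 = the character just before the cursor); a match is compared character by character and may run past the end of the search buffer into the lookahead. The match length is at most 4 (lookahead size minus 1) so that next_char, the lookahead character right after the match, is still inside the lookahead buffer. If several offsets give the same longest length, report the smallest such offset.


Try each offset into the search buffer:
  offset=1 (pos 4, char 'e'): match length 0
  offset=2 (pos 3, char 'f'): match length 1
  offset=3 (pos 2, char 'f'): match length 3
  offset=4 (pos 1, char 'c'): match length 0
  offset=5 (pos 0, char 'c'): match length 0
Longest match has length 3 at offset 3.
next_char = character at position 5 + 3 = 8 -> 'e'

Best match: offset=3, length=3 (matching 'ffe' starting at position 2)
LZ77 triple: (3, 3, 'e')


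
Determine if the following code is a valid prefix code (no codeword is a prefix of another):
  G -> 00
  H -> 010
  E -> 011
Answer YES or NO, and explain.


Checking each pair (does one codeword prefix another?):
  G='00' vs H='010': no prefix
  G='00' vs E='011': no prefix
  H='010' vs G='00': no prefix
  H='010' vs E='011': no prefix
  E='011' vs G='00': no prefix
  E='011' vs H='010': no prefix
No violation found over all pairs.

YES -- this is a valid prefix code. No codeword is a prefix of any other codeword.


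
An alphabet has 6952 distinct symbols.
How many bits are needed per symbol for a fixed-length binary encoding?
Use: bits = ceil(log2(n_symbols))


log2(6952) = 12.7632
Bracket: 2^12 = 4096 < 6952 <= 2^13 = 8192
So ceil(log2(6952)) = 13

bits = ceil(log2(6952)) = ceil(12.7632) = 13 bits


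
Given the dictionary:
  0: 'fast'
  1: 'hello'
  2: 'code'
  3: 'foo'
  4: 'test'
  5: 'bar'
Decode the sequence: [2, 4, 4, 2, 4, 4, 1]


Look up each index in the dictionary:
  2 -> 'code'
  4 -> 'test'
  4 -> 'test'
  2 -> 'code'
  4 -> 'test'
  4 -> 'test'
  1 -> 'hello'

Decoded: "code test test code test test hello"


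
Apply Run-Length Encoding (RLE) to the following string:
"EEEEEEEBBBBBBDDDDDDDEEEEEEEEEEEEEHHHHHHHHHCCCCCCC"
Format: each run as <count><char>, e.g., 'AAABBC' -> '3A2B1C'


Scanning runs left to right:
  i=0: run of 'E' x 7 -> '7E'
  i=7: run of 'B' x 6 -> '6B'
  i=13: run of 'D' x 7 -> '7D'
  i=20: run of 'E' x 13 -> '13E'
  i=33: run of 'H' x 9 -> '9H'
  i=42: run of 'C' x 7 -> '7C'

RLE = 7E6B7D13E9H7C


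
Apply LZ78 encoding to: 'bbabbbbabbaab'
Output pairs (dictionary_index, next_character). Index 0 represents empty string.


LZ78 encoding steps:
Dictionary: {0: ''}
Step 1: w='' (idx 0), next='b' -> output (0, 'b'), add 'b' as idx 1
Step 2: w='b' (idx 1), next='a' -> output (1, 'a'), add 'ba' as idx 2
Step 3: w='b' (idx 1), next='b' -> output (1, 'b'), add 'bb' as idx 3
Step 4: w='bb' (idx 3), next='a' -> output (3, 'a'), add 'bba' as idx 4
Step 5: w='bba' (idx 4), next='a' -> output (4, 'a'), add 'bbaa' as idx 5
Step 6: w='b' (idx 1), end of input -> output (1, '')


Encoded: [(0, 'b'), (1, 'a'), (1, 'b'), (3, 'a'), (4, 'a'), (1, '')]


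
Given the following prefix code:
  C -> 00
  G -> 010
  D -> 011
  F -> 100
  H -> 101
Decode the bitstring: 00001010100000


Decoding step by step:
Bits 00 -> C
Bits 00 -> C
Bits 101 -> H
Bits 010 -> G
Bits 00 -> C
Bits 00 -> C


Decoded message: CCHGCC


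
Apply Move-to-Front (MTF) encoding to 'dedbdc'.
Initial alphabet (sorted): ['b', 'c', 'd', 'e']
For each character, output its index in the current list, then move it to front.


MTF encoding:
'd': index 2 in ['b', 'c', 'd', 'e'] -> ['d', 'b', 'c', 'e']
'e': index 3 in ['d', 'b', 'c', 'e'] -> ['e', 'd', 'b', 'c']
'd': index 1 in ['e', 'd', 'b', 'c'] -> ['d', 'e', 'b', 'c']
'b': index 2 in ['d', 'e', 'b', 'c'] -> ['b', 'd', 'e', 'c']
'd': index 1 in ['b', 'd', 'e', 'c'] -> ['d', 'b', 'e', 'c']
'c': index 3 in ['d', 'b', 'e', 'c'] -> ['c', 'd', 'b', 'e']


Output: [2, 3, 1, 2, 1, 3]


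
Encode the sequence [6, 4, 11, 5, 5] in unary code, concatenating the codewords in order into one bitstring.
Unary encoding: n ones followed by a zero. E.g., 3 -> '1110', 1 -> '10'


Encode each number as n ones followed by a terminating 0:
  6 -> 1111110 (7 bits)
  4 -> 11110 (5 bits)
  11 -> 111111111110 (12 bits)
  5 -> 111110 (6 bits)
  5 -> 111110 (6 bits)
Total length = 7 + 5 + 12 + 6 + 6 = 36 bits.

Unary([6, 4, 11, 5, 5]) = 111111011110111111111110111110111110 (36 bits)


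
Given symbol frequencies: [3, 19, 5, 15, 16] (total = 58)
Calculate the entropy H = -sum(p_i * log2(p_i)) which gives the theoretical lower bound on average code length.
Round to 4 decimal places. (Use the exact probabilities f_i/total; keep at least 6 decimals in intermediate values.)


Per-symbol terms -p_i * log2(p_i) with p_i = f_i/58:
  p = 3/58 = 0.051724: log2(p) = -4.273018, -p*log2(p) = 0.221018
  p = 19/58 = 0.327586: log2(p) = -1.610053, -p*log2(p) = 0.527431
  p = 5/58 = 0.086207: log2(p) = -3.536053, -p*log2(p) = 0.304832
  p = 15/58 = 0.258621: log2(p) = -1.951090, -p*log2(p) = 0.504592
  p = 16/58 = 0.275862: log2(p) = -1.857981, -p*log2(p) = 0.512546
H = 0.221018 + 0.527431 + 0.304832 + 0.504592 + 0.512546 = 2.070419

H = 2.0704 bits/symbol


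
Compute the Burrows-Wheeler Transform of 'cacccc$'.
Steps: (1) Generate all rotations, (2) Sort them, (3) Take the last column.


Rotations (sorted):
  0: $cacccc -> last char: c
  1: acccc$c -> last char: c
  2: c$caccc -> last char: c
  3: cacccc$ -> last char: $
  4: cc$cacc -> last char: c
  5: ccc$cac -> last char: c
  6: cccc$ca -> last char: a


BWT = ccc$cca


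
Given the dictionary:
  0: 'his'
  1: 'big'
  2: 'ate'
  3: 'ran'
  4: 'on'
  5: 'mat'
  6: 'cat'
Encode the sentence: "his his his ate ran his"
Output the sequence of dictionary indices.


Look up each word in the dictionary:
  'his' -> 0
  'his' -> 0
  'his' -> 0
  'ate' -> 2
  'ran' -> 3
  'his' -> 0

Encoded: [0, 0, 0, 2, 3, 0]


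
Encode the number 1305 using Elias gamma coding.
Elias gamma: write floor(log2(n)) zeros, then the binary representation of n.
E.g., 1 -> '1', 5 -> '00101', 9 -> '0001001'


num_bits = floor(log2(1305)) + 1 = 11
leading_zeros = num_bits - 1 = 10
binary(1305) = 10100011001

Elias gamma(1305) = '0000000000' + '10100011001' = 000000000010100011001 (21 bits)


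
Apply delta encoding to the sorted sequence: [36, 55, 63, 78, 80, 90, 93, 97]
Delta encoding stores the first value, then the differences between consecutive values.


First value: 36
Deltas:
  55 - 36 = 19
  63 - 55 = 8
  78 - 63 = 15
  80 - 78 = 2
  90 - 80 = 10
  93 - 90 = 3
  97 - 93 = 4


Delta encoded: [36, 19, 8, 15, 2, 10, 3, 4]


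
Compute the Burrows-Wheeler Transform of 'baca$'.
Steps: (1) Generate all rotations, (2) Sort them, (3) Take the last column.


Rotations (sorted):
  0: $baca -> last char: a
  1: a$bac -> last char: c
  2: aca$b -> last char: b
  3: baca$ -> last char: $
  4: ca$ba -> last char: a


BWT = acb$a


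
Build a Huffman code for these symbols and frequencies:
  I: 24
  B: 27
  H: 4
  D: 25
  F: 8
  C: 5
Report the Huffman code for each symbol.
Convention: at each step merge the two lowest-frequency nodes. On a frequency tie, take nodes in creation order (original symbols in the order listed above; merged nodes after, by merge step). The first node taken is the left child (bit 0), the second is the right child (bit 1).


Huffman tree construction:
Step 1: Merge H(4) + C(5) = 9
Step 2: Merge F(8) + (H+C)(9) = 17
Step 3: Merge (F+(H+C))(17) + I(24) = 41
Step 4: Merge D(25) + B(27) = 52
Step 5: Merge ((F+(H+C))+I)(41) + (D+B)(52) = 93
Read each symbol's code off the tree from the root (left child = 0, right child = 1).

Codes:
  I: 01 (length 2)
  B: 11 (length 2)
  H: 0010 (length 4)
  D: 10 (length 2)
  F: 000 (length 3)
  C: 0011 (length 4)
Average code length: 212/93 = 2.2796 bits/symbol
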